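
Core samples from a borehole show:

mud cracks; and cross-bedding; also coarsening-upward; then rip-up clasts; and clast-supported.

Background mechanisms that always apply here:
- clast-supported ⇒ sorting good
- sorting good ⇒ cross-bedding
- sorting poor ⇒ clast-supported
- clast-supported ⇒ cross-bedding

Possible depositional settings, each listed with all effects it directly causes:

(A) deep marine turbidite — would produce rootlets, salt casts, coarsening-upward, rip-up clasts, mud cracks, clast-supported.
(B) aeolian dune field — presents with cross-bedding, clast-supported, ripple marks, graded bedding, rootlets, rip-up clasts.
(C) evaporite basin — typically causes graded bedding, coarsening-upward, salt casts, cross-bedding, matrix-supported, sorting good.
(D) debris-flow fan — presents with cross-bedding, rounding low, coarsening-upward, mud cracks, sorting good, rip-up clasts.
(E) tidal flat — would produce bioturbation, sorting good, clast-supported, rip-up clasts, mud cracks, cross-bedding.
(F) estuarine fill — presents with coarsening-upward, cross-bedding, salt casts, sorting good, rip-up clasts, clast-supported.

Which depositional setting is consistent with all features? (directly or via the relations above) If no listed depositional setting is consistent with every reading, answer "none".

Per-candidate check:
(A) deep marine turbidite — accounts for every observation (cross-bedding by clast-supported → cross-bedding)
(B) aeolian dune field — mud cracks NO; cross-bedding yes; coarsening-upward NO; rip-up clasts yes; clast-supported yes
(C) evaporite basin — mud cracks NO; cross-bedding yes; coarsening-upward yes; rip-up clasts NO; clast-supported NO
(D) debris-flow fan — mud cracks yes; cross-bedding yes; coarsening-upward yes; rip-up clasts yes; clast-supported NO
(E) tidal flat — does not account for coarsening-upward
(F) estuarine fill — does not account for mud cracks
Only (A) is consistent with every observation.

A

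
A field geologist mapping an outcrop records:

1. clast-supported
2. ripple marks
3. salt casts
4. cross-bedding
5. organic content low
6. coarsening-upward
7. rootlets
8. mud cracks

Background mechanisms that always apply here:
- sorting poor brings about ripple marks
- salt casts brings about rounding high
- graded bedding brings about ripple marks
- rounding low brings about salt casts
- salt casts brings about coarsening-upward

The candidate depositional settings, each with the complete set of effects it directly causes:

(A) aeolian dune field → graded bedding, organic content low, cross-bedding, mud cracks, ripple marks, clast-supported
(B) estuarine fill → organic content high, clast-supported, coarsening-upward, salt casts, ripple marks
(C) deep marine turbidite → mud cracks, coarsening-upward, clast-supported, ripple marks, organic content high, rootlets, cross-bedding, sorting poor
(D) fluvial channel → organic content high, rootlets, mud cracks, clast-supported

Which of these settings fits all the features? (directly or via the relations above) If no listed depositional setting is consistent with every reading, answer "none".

For each candidate, compare predicted effects to what was observed:
(A) aeolian dune field — clast-supported match; ripple marks match; salt casts miss; cross-bedding match; organic content low match; coarsening-upward miss; rootlets miss; mud cracks match
(B) estuarine fill — clast-supported match; ripple marks match; salt casts match; cross-bedding miss; organic content low miss; coarsening-upward match; rootlets miss; mud cracks miss
(C) deep marine turbidite — fails on salt casts, organic content low (predicts organic content high, not organic content low)
(D) fluvial channel — clast-supported match; ripple marks miss; salt casts miss; cross-bedding miss; organic content low miss; coarsening-upward miss; rootlets match; mud cracks match
No candidate is consistent with all observations.

none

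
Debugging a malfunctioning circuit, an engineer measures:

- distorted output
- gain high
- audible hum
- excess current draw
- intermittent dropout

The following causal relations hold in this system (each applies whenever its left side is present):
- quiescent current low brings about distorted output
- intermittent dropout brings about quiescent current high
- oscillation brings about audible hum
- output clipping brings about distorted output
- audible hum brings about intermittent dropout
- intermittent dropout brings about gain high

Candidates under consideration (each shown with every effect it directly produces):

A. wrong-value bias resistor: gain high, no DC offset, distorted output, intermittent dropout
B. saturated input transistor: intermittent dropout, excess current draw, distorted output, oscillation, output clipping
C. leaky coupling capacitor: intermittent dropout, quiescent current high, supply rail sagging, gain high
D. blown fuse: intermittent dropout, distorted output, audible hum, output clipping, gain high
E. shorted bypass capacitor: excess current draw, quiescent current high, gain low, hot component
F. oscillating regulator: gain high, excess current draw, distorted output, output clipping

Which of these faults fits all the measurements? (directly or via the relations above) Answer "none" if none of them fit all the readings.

B

For each candidate, compare predicted effects to what was observed:
(A) wrong-value bias resistor — distorted output yes; gain high yes; audible hum NO; excess current draw NO; intermittent dropout yes
(B) saturated input transistor — distorted output yes; gain high yes (by intermittent dropout → gain high); audible hum yes (by oscillation → audible hum); excess current draw yes; intermittent dropout yes
(C) leaky coupling capacitor — does not account for distorted output, audible hum, excess current draw
(D) blown fuse — distorted output yes; gain high yes; audible hum yes; excess current draw NO; intermittent dropout yes
(E) shorted bypass capacitor — fails on distorted output, gain high, audible hum, intermittent dropout (predicts gain low, not gain high)
(F) oscillating regulator — does not account for audible hum, intermittent dropout
(B) alone accounts for all the evidence.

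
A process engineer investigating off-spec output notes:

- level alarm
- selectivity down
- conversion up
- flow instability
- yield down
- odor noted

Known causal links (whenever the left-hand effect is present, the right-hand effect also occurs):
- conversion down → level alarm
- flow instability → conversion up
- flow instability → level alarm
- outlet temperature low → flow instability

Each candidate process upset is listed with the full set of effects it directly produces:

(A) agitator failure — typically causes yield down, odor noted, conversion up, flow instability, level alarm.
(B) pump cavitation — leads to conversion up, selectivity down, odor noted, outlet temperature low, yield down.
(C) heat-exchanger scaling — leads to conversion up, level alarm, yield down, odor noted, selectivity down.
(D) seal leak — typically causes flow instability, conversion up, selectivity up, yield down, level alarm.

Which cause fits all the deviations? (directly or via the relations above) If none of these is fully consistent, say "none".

B

Per-candidate check:
(A) agitator failure — level alarm yes; selectivity down NO; conversion up yes; flow instability yes; yield down yes; odor noted yes
(B) pump cavitation — accounts for every observation (level alarm via outlet temperature low → flow instability → level alarm)
(C) heat-exchanger scaling — does not account for flow instability
(D) seal leak — fails on selectivity down, odor noted (predicts selectivity up, not selectivity down)
Only (B) is consistent with every observation.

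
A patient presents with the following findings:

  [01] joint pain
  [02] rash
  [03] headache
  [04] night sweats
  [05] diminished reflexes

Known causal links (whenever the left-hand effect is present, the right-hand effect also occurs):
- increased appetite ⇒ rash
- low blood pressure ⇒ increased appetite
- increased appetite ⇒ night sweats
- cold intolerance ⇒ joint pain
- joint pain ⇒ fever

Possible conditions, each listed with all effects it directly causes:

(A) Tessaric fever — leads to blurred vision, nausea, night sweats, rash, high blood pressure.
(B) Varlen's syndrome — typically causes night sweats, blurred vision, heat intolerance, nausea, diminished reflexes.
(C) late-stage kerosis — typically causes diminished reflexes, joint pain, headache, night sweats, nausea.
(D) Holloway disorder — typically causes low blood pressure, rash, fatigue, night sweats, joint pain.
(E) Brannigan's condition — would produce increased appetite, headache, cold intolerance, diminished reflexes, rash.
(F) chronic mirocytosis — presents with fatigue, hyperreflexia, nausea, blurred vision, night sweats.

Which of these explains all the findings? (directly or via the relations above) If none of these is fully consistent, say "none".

Testing each hypothesis:
(A) Tessaric fever — joint pain ✗; rash ✓; headache ✗; night sweats ✓; diminished reflexes ✗
(B) Varlen's syndrome — does not account for joint pain, rash, headache
(C) late-stage kerosis — does not account for rash
(D) Holloway disorder — joint pain ✓; rash ✓; headache ✗; night sweats ✓; diminished reflexes ✗
(E) Brannigan's condition — joint pain ✓ (by cold intolerance → joint pain); rash ✓; headache ✓; night sweats ✓ (by increased appetite → night sweats); diminished reflexes ✓
(F) chronic mirocytosis — joint pain ✗; rash ✗; headache ✗; night sweats ✓; diminished reflexes ✗
(E) is the only candidate with no mismatches.

E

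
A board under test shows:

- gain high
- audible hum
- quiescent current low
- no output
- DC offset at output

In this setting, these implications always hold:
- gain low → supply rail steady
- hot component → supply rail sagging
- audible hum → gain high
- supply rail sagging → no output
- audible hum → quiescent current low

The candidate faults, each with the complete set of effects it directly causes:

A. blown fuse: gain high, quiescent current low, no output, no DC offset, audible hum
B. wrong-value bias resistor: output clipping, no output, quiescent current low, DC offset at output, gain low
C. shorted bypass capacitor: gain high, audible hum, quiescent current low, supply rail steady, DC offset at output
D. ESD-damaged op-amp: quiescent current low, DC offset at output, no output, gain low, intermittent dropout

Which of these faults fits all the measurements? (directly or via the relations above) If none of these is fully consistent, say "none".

Checking each candidate against the observations:
(A) blown fuse — fails on DC offset at output (predicts no DC offset, not DC offset at output)
(B) wrong-value bias resistor — fails on gain high, audible hum (predicts gain low, not gain high)
(C) shorted bypass capacitor — does not account for no output
(D) ESD-damaged op-amp — gain high -; audible hum -; quiescent current low +; no output +; DC offset at output +
None of the listed candidates fits everything.

none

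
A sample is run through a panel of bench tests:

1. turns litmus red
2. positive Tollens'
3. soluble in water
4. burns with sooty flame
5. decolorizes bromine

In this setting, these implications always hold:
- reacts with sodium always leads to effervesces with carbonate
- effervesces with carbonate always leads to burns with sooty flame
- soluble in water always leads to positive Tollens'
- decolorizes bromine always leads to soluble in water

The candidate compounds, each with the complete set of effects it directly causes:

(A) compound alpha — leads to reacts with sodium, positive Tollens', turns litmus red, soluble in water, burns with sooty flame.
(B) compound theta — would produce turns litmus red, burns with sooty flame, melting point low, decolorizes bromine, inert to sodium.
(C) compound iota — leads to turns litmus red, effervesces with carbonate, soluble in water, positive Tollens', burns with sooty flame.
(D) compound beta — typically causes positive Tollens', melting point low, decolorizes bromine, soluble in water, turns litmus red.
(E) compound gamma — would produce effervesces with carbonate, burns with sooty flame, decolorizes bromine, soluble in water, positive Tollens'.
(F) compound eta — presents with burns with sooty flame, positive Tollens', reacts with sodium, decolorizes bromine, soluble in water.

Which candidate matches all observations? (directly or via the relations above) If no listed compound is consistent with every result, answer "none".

Testing each hypothesis:
(A) compound alpha — turns litmus red yes; positive Tollens' yes; soluble in water yes; burns with sooty flame yes; decolorizes bromine NO
(B) compound theta — accounts for every observation (positive Tollens' through decolorizes bromine → soluble in water → positive Tollens')
(C) compound iota — does not account for decolorizes bromine
(D) compound beta — does not account for burns with sooty flame
(E) compound gamma — does not account for turns litmus red
(F) compound eta — does not account for turns litmus red
(B) is the only candidate with no mismatches.

B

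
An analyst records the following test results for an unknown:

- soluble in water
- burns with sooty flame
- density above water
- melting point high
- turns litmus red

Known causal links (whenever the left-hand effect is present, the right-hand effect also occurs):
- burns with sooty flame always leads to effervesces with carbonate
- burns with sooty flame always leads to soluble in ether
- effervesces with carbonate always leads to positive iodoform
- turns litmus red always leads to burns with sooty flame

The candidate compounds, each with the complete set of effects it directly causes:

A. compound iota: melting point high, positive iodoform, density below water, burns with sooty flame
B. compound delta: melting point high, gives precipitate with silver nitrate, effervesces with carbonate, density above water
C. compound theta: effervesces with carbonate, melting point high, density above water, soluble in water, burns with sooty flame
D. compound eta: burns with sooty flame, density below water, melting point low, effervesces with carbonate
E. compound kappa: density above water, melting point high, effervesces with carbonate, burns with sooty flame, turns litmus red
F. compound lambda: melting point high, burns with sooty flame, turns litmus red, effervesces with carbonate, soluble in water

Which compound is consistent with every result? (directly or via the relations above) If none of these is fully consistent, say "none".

none

For each candidate, compare predicted effects to what was observed:
(A) compound iota — soluble in water NO; burns with sooty flame yes; density above water NO; melting point high yes; turns litmus red NO
(B) compound delta — soluble in water NO; burns with sooty flame NO; density above water yes; melting point high yes; turns litmus red NO
(C) compound theta — soluble in water yes; burns with sooty flame yes; density above water yes; melting point high yes; turns litmus red NO
(D) compound eta — fails on soluble in water, density above water, melting point high, turns litmus red (predicts density below water, not density above water; predicts melting point low, not melting point high)
(E) compound kappa — soluble in water NO; burns with sooty flame yes; density above water yes; melting point high yes; turns litmus red yes
(F) compound lambda — soluble in water yes; burns with sooty flame yes; density above water NO; melting point high yes; turns litmus red yes
None of the listed candidates fits everything.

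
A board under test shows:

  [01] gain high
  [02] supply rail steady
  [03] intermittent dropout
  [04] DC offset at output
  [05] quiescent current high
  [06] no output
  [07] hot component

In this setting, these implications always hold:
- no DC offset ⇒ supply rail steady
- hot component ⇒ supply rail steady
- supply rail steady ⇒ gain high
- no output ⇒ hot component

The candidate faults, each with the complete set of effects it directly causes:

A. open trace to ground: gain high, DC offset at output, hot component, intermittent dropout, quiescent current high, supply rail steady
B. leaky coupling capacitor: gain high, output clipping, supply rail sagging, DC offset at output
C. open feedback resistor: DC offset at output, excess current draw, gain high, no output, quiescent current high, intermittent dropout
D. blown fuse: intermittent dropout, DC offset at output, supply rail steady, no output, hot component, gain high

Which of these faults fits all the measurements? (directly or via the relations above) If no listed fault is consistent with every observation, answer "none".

Testing each hypothesis:
(A) open trace to ground — gain high +; supply rail steady +; intermittent dropout +; DC offset at output +; quiescent current high +; no output -; hot component +
(B) leaky coupling capacitor — gain high +; supply rail steady -; intermittent dropout -; DC offset at output +; quiescent current high -; no output -; hot component -
(C) open feedback resistor — accounts for every observation (supply rail steady through no output → hot component → supply rail steady)
(D) blown fuse — does not account for quiescent current high
Only (C) is consistent with every observation.

C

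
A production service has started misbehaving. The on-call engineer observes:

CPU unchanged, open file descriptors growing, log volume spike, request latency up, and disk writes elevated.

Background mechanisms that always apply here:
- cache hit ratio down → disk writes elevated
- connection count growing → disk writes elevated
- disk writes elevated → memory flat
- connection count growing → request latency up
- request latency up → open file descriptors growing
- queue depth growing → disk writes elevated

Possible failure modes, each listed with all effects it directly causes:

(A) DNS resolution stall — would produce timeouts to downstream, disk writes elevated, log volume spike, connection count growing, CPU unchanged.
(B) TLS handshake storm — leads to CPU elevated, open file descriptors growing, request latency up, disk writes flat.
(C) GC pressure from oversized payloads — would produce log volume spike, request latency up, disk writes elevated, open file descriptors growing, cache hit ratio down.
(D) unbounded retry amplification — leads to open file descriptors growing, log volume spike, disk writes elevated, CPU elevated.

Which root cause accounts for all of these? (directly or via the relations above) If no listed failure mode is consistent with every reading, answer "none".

Per-candidate check:
(A) DNS resolution stall — CPU unchanged yes; open file descriptors growing yes (through connection count growing → request latency up → open file descriptors growing); log volume spike yes; request latency up yes (through connection count growing → request latency up); disk writes elevated yes
(B) TLS handshake storm — CPU unchanged NO; open file descriptors growing yes; log volume spike NO; request latency up yes; disk writes elevated NO
(C) GC pressure from oversized payloads — does not account for CPU unchanged
(D) unbounded retry amplification — fails on CPU unchanged, request latency up (predicts CPU elevated, not CPU unchanged)
(A) alone accounts for all the evidence.

A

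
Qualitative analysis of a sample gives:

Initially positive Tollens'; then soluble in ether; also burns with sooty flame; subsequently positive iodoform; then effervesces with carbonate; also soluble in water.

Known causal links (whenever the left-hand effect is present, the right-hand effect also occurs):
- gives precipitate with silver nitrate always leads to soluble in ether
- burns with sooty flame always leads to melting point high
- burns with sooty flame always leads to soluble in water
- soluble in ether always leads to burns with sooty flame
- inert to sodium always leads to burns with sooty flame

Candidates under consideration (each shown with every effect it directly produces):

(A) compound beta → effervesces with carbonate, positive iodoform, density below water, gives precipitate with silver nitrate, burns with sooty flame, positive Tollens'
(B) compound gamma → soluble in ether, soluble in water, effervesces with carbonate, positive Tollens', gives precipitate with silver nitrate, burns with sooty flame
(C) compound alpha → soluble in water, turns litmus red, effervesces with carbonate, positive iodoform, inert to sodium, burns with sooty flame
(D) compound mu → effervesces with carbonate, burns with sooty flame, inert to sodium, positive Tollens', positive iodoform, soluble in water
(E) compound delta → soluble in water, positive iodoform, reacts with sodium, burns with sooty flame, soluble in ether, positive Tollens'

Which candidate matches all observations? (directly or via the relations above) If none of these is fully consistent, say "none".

Per-candidate check:
(A) compound beta — accounts for every observation (soluble in ether via gives precipitate with silver nitrate → soluble in ether)
(B) compound gamma — does not account for positive iodoform
(C) compound alpha — does not account for positive Tollens', soluble in ether
(D) compound mu — does not account for soluble in ether
(E) compound delta — does not account for effervesces with carbonate
(A) is the only candidate with no mismatches.

A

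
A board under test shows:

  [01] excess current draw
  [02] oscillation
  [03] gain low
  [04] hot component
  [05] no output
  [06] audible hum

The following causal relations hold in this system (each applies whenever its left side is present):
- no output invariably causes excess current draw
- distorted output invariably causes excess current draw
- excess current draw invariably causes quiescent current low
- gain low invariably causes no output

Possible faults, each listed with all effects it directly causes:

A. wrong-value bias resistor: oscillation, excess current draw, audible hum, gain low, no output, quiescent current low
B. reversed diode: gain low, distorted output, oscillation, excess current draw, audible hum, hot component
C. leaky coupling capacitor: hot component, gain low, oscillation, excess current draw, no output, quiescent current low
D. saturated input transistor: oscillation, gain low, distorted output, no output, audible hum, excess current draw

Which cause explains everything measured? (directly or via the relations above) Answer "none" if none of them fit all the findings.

Testing each hypothesis:
(A) wrong-value bias resistor — does not account for hot component
(B) reversed diode — excess current draw ✓; oscillation ✓; gain low ✓; hot component ✓; no output ✓ (via gain low → no output); audible hum ✓
(C) leaky coupling capacitor — does not account for audible hum
(D) saturated input transistor — excess current draw ✓; oscillation ✓; gain low ✓; hot component ✗; no output ✓; audible hum ✓
Only (B) is consistent with every observation.

B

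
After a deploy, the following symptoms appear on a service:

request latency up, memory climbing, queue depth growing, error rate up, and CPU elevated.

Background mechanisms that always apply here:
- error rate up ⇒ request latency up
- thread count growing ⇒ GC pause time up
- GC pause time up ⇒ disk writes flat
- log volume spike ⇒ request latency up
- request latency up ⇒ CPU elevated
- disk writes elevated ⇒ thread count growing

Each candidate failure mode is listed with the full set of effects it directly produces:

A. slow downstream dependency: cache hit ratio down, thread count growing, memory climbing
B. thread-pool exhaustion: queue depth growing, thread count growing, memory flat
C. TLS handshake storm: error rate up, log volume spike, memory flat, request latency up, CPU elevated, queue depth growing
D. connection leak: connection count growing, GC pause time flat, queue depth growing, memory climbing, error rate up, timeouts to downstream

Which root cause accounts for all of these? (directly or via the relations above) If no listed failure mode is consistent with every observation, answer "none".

D

Per-candidate check:
(A) slow downstream dependency — does not account for request latency up, queue depth growing, error rate up, CPU elevated
(B) thread-pool exhaustion — fails on request latency up, memory climbing, error rate up, CPU elevated (predicts memory flat, not memory climbing)
(C) TLS handshake storm — fails on memory climbing (predicts memory flat, not memory climbing)
(D) connection leak — accounts for every observation (request latency up by error rate up → request latency up)
(D) alone accounts for all the evidence.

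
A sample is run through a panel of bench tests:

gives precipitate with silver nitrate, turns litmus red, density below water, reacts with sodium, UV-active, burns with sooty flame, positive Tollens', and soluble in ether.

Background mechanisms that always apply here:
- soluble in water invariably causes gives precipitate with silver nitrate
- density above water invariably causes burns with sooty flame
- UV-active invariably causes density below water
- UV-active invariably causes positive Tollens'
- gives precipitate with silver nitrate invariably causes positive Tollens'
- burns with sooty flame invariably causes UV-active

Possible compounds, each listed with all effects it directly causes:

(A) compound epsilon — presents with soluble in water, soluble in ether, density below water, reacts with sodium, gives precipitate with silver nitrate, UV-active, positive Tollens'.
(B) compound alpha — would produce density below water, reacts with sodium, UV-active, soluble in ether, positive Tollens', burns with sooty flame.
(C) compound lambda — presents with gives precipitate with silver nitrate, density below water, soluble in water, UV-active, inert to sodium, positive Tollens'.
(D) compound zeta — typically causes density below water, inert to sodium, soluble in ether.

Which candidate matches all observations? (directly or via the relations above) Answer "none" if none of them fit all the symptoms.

none

Per-candidate check:
(A) compound epsilon — does not account for turns litmus red, burns with sooty flame
(B) compound alpha — does not account for gives precipitate with silver nitrate, turns litmus red
(C) compound lambda — gives precipitate with silver nitrate ✓; turns litmus red ✗; density below water ✓; reacts with sodium ✗; UV-active ✓; burns with sooty flame ✗; positive Tollens' ✓; soluble in ether ✗
(D) compound zeta — gives precipitate with silver nitrate ✗; turns litmus red ✗; density below water ✓; reacts with sodium ✗; UV-active ✗; burns with sooty flame ✗; positive Tollens' ✗; soluble in ether ✓
None of the listed candidates fits everything.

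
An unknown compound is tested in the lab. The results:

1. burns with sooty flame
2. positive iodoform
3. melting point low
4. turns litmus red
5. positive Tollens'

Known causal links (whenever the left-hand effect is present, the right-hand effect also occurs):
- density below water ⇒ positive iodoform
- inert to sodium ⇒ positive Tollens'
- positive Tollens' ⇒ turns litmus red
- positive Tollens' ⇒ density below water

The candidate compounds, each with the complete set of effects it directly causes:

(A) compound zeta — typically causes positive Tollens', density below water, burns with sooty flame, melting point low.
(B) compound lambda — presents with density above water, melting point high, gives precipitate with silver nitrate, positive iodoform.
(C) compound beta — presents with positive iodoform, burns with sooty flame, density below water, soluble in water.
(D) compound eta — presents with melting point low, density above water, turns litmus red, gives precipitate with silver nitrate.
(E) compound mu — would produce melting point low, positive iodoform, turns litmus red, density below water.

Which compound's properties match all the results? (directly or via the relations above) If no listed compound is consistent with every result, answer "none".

For each candidate, compare predicted effects to what was observed:
(A) compound zeta — burns with sooty flame +; positive iodoform + (by density below water → positive iodoform); melting point low +; turns litmus red + (by positive Tollens' → turns litmus red); positive Tollens' +
(B) compound lambda — burns with sooty flame -; positive iodoform +; melting point low -; turns litmus red -; positive Tollens' -
(C) compound beta — does not account for melting point low, turns litmus red, positive Tollens'
(D) compound eta — burns with sooty flame -; positive iodoform -; melting point low +; turns litmus red +; positive Tollens' -
(E) compound mu — does not account for burns with sooty flame, positive Tollens'
(A) alone accounts for all the evidence.

A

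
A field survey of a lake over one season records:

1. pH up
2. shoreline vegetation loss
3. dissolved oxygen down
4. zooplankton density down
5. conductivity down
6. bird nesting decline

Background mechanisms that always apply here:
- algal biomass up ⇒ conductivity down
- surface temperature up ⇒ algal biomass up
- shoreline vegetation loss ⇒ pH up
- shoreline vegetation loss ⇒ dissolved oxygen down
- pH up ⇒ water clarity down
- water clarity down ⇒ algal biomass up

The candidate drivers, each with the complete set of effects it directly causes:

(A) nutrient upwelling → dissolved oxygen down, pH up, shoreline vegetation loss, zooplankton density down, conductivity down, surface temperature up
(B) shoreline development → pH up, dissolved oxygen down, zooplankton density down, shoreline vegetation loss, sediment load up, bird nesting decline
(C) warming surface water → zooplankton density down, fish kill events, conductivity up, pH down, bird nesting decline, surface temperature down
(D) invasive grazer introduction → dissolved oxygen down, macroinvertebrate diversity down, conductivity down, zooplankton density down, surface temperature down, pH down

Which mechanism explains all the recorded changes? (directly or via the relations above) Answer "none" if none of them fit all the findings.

B

For each candidate, compare predicted effects to what was observed:
(A) nutrient upwelling — pH up match; shoreline vegetation loss match; dissolved oxygen down match; zooplankton density down match; conductivity down match; bird nesting decline miss
(B) shoreline development — pH up match; shoreline vegetation loss match; dissolved oxygen down match; zooplankton density down match; conductivity down match (via pH up → water clarity down → algal biomass up → conductivity down); bird nesting decline match
(C) warming surface water — fails on pH up, shoreline vegetation loss, dissolved oxygen down, conductivity down (predicts pH down, not pH up; predicts conductivity up, not conductivity down)
(D) invasive grazer introduction — pH up miss; shoreline vegetation loss miss; dissolved oxygen down match; zooplankton density down match; conductivity down match; bird nesting decline miss
(B) is the only candidate with no mismatches.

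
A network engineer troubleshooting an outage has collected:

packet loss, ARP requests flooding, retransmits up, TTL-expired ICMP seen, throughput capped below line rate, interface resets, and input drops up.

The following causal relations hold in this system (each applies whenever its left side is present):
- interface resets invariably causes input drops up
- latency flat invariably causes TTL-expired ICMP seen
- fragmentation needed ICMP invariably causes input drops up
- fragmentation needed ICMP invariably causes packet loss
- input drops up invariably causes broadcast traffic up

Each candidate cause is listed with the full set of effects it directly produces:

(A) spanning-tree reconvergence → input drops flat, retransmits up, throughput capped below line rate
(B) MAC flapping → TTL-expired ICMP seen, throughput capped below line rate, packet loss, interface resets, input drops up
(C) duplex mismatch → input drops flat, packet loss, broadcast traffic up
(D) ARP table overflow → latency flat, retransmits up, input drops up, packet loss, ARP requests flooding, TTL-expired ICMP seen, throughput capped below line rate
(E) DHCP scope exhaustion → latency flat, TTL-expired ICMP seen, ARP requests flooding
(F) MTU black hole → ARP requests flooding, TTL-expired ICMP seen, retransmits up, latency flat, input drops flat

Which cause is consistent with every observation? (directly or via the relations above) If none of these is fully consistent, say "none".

none

Per-candidate check:
(A) spanning-tree reconvergence — packet loss ✗; ARP requests flooding ✗; retransmits up ✓; TTL-expired ICMP seen ✗; throughput capped below line rate ✓; interface resets ✗; input drops up ✗
(B) MAC flapping — packet loss ✓; ARP requests flooding ✗; retransmits up ✗; TTL-expired ICMP seen ✓; throughput capped below line rate ✓; interface resets ✓; input drops up ✓
(C) duplex mismatch — packet loss ✓; ARP requests flooding ✗; retransmits up ✗; TTL-expired ICMP seen ✗; throughput capped below line rate ✗; interface resets ✗; input drops up ✗
(D) ARP table overflow — does not account for interface resets
(E) DHCP scope exhaustion — does not account for packet loss, retransmits up, throughput capped below line rate, interface resets, input drops up
(F) MTU black hole — fails on packet loss, throughput capped below line rate, interface resets, input drops up (predicts input drops flat, not input drops up)
No candidate is consistent with all observations.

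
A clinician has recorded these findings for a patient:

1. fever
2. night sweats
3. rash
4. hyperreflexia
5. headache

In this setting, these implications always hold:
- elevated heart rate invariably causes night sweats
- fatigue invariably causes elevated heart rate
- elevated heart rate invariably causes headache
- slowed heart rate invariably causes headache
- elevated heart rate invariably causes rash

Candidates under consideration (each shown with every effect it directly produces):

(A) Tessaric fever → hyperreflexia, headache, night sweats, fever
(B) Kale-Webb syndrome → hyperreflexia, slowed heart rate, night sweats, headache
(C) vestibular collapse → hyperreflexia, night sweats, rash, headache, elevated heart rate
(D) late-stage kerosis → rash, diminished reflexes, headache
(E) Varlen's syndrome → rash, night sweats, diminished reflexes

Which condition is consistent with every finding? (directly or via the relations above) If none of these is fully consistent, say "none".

Checking each candidate against the observations:
(A) Tessaric fever — does not account for rash
(B) Kale-Webb syndrome — fever miss; night sweats match; rash miss; hyperreflexia match; headache match
(C) vestibular collapse — does not account for fever
(D) late-stage kerosis — fails on fever, night sweats, hyperreflexia (predicts diminished reflexes, not hyperreflexia)
(E) Varlen's syndrome — fails on fever, hyperreflexia, headache (predicts diminished reflexes, not hyperreflexia)
Every candidate fails on at least one observation.

none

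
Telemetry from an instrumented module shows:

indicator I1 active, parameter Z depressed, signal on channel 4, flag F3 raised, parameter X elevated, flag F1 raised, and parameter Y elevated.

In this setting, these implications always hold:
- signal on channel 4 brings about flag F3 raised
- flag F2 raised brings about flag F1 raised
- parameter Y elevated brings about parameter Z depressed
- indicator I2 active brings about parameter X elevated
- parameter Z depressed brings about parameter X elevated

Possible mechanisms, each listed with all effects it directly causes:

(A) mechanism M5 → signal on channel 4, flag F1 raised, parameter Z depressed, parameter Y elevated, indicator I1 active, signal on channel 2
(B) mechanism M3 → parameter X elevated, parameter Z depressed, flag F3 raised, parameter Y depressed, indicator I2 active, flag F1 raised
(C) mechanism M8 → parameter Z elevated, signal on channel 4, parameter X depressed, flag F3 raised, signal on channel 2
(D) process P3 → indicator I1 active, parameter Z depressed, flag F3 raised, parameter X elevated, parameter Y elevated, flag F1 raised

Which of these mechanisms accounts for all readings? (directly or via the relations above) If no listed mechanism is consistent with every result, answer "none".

A

Checking each candidate against the observations:
(A) mechanism M5 — accounts for every observation (flag F3 raised via signal on channel 4 → flag F3 raised)
(B) mechanism M3 — fails on indicator I1 active, signal on channel 4, parameter Y elevated (predicts parameter Y depressed, not parameter Y elevated)
(C) mechanism M8 — fails on indicator I1 active, parameter Z depressed, parameter X elevated, flag F1 raised, parameter Y elevated (predicts parameter Z elevated, not parameter Z depressed; predicts parameter X depressed, not parameter X elevated)
(D) process P3 — indicator I1 active yes; parameter Z depressed yes; signal on channel 4 NO; flag F3 raised yes; parameter X elevated yes; flag F1 raised yes; parameter Y elevated yes
(A) is the only candidate with no mismatches.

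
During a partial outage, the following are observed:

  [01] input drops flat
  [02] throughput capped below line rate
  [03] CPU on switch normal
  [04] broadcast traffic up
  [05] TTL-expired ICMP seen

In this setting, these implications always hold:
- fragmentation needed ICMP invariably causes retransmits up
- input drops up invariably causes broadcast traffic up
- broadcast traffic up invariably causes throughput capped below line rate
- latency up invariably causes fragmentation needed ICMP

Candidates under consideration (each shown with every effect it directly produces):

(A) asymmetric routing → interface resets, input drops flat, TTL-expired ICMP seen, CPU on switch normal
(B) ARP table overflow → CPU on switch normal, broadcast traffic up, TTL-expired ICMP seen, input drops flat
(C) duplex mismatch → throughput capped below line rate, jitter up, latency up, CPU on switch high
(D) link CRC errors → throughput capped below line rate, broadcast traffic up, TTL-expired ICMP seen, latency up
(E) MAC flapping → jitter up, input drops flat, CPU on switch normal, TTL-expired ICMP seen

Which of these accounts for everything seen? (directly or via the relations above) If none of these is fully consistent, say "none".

Per-candidate check:
(A) asymmetric routing — does not account for throughput capped below line rate, broadcast traffic up
(B) ARP table overflow — accounts for every observation (throughput capped below line rate by broadcast traffic up → throughput capped below line rate)
(C) duplex mismatch — input drops flat miss; throughput capped below line rate match; CPU on switch normal miss; broadcast traffic up miss; TTL-expired ICMP seen miss
(D) link CRC errors — does not account for input drops flat, CPU on switch normal
(E) MAC flapping — does not account for throughput capped below line rate, broadcast traffic up
Only (B) is consistent with every observation.

B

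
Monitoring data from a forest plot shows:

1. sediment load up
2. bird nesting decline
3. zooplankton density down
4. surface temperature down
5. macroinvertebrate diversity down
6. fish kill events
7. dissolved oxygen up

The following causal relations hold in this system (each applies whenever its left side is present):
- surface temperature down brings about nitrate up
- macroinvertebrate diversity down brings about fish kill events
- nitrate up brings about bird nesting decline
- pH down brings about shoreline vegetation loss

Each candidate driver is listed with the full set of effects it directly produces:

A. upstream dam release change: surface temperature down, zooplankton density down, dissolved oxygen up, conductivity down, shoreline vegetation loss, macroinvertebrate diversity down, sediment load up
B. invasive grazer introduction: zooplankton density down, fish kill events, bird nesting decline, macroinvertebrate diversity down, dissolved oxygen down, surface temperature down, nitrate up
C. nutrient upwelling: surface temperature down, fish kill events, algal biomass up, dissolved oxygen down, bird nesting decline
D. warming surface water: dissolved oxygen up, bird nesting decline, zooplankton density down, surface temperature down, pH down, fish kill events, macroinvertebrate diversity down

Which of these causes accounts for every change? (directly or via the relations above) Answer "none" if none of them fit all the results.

A

Testing each hypothesis:
(A) upstream dam release change — accounts for every observation (bird nesting decline through surface temperature down → nitrate up → bird nesting decline)
(B) invasive grazer introduction — fails on sediment load up, dissolved oxygen up (predicts dissolved oxygen down, not dissolved oxygen up)
(C) nutrient upwelling — sediment load up NO; bird nesting decline yes; zooplankton density down NO; surface temperature down yes; macroinvertebrate diversity down NO; fish kill events yes; dissolved oxygen up NO
(D) warming surface water — does not account for sediment load up
(A) alone accounts for all the evidence.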